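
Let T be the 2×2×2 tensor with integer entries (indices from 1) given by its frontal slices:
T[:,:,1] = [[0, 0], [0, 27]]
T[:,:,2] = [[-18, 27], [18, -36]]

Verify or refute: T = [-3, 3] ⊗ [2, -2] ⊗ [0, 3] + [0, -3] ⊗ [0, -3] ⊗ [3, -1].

Reconstruct entry (1,2,2) from the claimed factors: Σₗ aₗ[1]bₗ[2]cₗ[2] = (-3)·(-2)·(3) + (0)·(-3)·(-1) = 18, but T[1,2,2] = 27. The claim is false.

No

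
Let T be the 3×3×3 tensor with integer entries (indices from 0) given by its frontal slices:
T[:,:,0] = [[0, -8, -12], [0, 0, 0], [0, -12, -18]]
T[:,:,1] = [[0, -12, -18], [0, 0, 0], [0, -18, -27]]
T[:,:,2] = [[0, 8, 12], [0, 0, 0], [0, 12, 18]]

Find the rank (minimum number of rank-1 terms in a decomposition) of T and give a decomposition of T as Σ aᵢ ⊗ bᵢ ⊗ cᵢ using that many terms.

rank(T) = 1

Lower bound: T ≠ 0 (e.g. T[0,1,0] = -8), so rank(T) ≥ 1.
Upper bound: if T = a ⊗ b ⊗ c then every fibre of T is a multiple of the corresponding factor, so read the factors off the fibres through the nonzero entry T[0,1,0] = -8.
The mode-1 fibre T[:,1,0] = [-8, 0, -12] gives a = [2, 0, 3] (primitive direction); the mode-2 fibre T[0,:,0] = [0, -8, -12] gives b = [0, 2, 3]; then c[k] = T[0,1,k] / (a[0]·b[1]) = [-8, -12, 8] / 4 = [-2, -3, 2].
Expanding [2, 0, 3] ⊗ [0, 2, 3] ⊗ [-2, -3, 2] reproduces all 27 entries of T, so T = [2, 0, 3] ⊗ [0, 2, 3] ⊗ [-2, -3, 2] and rank(T) ≤ 1.
These bounds meet, so rank(T) = 1.
Check entry T[1,0,1] = 0: (0)·(0)·(-3) = 0.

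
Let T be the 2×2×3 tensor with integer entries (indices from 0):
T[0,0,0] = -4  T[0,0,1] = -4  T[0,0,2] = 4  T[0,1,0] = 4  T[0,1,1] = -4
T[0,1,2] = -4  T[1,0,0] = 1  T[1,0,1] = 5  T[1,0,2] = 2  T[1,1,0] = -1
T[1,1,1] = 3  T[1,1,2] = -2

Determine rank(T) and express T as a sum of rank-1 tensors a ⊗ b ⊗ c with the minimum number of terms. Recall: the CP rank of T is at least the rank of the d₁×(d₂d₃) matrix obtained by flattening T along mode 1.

Lower bound: the mode-3 unfolding of T (rows indexed by k, columns by (i,j) = (0,0), (0,1), (1,0), (1,1)) is [[-4, 4, 1, -1], [-4, -4, 5, 3], [4, -4, 2, -2]].
There the 3×3 minor on rows k ∈ {0, 1, 2}, columns (i,j) ∈ {(0,0), (0,1), (1,0)} is det [[-4, 4, 1], [-4, -4, 5], [4, -4, 2]] = 96 ≠ 0, so this unfolding has rank ≥ 3; CP rank is at least every unfolding rank, so rank(T) ≥ 3. (Flattening ranks never certify an upper bound on CP rank; for that we must actually write T with 3 rank-1 terms.)
Upper bound: T is a sum of 3 rank-1 terms, T = [0, 1] ⊗ [1, -1] ⊗ [1, 1, 2] + [1, -1] ⊗ [1, 1] ⊗ [0, -4, 0] + [1, 0] ⊗ [1, -1] ⊗ [-4, 0, 4] (one valid choice — decompositions are not unique — normalised so each a, b is primitive with positive first nonzero entry; check it by expanding all entries), so rank(T) ≤ 3.
These bounds meet, so rank(T) = 3.

rank(T) = 3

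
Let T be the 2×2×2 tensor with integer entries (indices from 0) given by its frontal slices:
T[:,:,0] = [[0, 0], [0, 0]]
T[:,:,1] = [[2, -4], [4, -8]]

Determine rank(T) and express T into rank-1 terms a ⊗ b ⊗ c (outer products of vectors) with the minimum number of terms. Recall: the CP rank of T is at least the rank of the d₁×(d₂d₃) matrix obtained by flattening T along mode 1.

rank(T) = 1

Lower bound: T ≠ 0 (e.g. T[0,0,1] = 2), so rank(T) ≥ 1.
Upper bound: the mode-1 fibre T[:,0,1] = [2, 4] gives a = [1, 2] (primitive direction); the mode-2 fibre T[0,:,1] = [2, -4] gives b = [1, -2]; then c[k] = T[0,0,k] / (a[0]·b[0]) = [0, 2] / 1 = [0, 2].
Expanding [1, 2] ⊗ [1, -2] ⊗ [0, 2] reproduces all 8 entries of T, so T = [1, 2] ⊗ [1, -2] ⊗ [0, 2] and rank(T) ≤ 1.
These bounds meet, so rank(T) = 1.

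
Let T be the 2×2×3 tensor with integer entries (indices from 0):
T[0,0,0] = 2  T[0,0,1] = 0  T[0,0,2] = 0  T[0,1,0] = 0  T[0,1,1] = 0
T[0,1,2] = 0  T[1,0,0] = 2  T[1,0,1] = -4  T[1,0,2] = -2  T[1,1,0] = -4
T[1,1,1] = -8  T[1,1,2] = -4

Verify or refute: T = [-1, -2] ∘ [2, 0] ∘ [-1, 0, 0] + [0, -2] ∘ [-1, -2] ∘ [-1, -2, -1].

Yes

Reconstruct entrywise from the claimed factors. For example, T[1,1,0] = -4 and Σₗ aₗ[1]bₗ[1]cₗ[0] = (-2)·(0)·(-1) + (-2)·(-2)·(-1) = -4; checking all 12 entries, every one matches. The claim holds.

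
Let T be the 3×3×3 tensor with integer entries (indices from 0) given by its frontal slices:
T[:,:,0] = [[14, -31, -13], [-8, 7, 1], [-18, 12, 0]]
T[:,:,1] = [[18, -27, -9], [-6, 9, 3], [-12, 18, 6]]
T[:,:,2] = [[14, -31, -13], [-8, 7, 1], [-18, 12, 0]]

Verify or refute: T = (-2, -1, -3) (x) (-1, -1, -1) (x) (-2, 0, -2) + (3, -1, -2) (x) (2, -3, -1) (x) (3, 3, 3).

Reconstruct entrywise from the claimed factors. For example, T[0,1,2] = -31 and Σₗ aₗ[0]bₗ[1]cₗ[2] = (-2)·(-1)·(-2) + (3)·(-3)·(3) = -31; checking all 27 entries, every one matches. The claim holds.

Yes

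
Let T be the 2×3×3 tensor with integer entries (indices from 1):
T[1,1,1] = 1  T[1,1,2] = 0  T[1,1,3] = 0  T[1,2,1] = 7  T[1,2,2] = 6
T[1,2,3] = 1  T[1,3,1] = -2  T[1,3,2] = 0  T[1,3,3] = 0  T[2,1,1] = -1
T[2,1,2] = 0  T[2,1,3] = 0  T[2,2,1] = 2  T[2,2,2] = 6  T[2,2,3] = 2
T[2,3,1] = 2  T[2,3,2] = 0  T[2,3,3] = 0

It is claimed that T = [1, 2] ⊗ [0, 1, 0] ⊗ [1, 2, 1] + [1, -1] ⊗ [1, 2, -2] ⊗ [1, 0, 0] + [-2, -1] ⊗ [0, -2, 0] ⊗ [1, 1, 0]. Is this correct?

Yes

Reconstruct entrywise from the claimed factors. For example, T[1,2,2] = 6 and Σₗ aₗ[1]bₗ[2]cₗ[2] = (1)·(1)·(2) + (1)·(2)·(0) + (-2)·(-2)·(1) = 6; checking all 18 entries, every one matches. The claim holds.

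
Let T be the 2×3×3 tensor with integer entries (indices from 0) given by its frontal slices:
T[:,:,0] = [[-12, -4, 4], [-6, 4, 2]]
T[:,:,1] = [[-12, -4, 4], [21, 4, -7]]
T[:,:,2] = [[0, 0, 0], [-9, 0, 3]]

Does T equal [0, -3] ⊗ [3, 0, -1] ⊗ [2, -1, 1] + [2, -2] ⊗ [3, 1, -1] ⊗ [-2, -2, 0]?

Reconstruct entrywise from the claimed factors. For example, T[0,1,0] = -4 and Σₗ aₗ[0]bₗ[1]cₗ[0] = (0)·(0)·(2) + (2)·(1)·(-2) = -4; checking all 18 entries, every one matches. The claim holds.

Yes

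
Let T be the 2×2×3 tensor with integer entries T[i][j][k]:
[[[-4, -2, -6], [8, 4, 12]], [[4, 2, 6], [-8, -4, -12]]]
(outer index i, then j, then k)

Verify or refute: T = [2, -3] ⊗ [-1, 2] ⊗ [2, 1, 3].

Reconstruct entry (1,0,0) from the claimed factors: Σₗ aₗ[1]bₗ[0]cₗ[0] = (-3)·(-1)·(2) = 6, but T[1,0,0] = 4. The claim is false.

No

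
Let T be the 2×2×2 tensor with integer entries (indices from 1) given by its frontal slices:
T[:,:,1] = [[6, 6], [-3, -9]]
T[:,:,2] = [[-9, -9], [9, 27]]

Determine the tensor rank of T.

Lower bound: in the mode-1 unfolding of T (rows indexed by i, columns by (j,k)) the 2×2 minor on rows i ∈ {1, 2}, columns (j,k) ∈ {(1,1), (1,2)} is det [[6, -9], [-3, 9]] = 27 ≠ 0, so that unfolding has rank ≥ 2 and hence rank(T) ≥ 2 (CP rank is at least every unfolding rank, though it can be larger).
Upper bound: with S_k = T[:,:,k], the two rank-1 terms a₁b₁ᵀ, a₂b₂ᵀ are the rank-1 members of the pencil x·S₁ + y·S₂.
det(x·S₁ + y·S₂) is −36·x² + 162·xy − 162·y² = (-18)·(2·x − 3·y)(x − 3·y), vanishing at (x:y) = (3:2) and (3:1).
M₁ = 3·S₁ + 2·S₂ = [[0, 0], [9, 27]] = 9·[0, 1][1, 3]ᵀ and M₂ = 3·S₁ + S₂ = [[9, 9], [0, 0]] = 9·[1, 0][1, 1]ᵀ, so take a₁ = [0, 1], b₁ = [1, 3], a₂ = [1, 0], b₂ = [1, 1].
Each slice is an integer combination of E₁ = a₁b₁ᵀ and E₂ = a₂b₂ᵀ: S₁ = −3·E₁ + 6·E₂, S₂ = 9·E₁ − 9·E₂; reading off coefficients, c₁ = [-3, 9] and c₂ = [6, -9].
Hence T = [0, 1] ⊗ [1, 3] ⊗ [-3, 9] + [1, 0] ⊗ [1, 1] ⊗ [6, -9], so rank(T) ≤ 2.
These bounds meet, so rank(T) = 2.

2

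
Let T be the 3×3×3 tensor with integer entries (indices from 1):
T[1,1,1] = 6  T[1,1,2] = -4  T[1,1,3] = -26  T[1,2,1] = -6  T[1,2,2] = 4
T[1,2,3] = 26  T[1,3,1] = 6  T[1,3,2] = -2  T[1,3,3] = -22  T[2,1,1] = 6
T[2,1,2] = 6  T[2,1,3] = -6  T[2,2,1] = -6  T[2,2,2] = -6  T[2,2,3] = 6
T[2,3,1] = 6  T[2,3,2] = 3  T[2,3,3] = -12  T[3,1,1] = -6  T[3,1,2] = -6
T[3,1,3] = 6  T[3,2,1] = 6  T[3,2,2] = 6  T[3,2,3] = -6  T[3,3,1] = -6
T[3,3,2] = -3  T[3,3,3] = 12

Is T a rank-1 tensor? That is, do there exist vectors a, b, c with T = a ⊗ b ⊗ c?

No

The mode-3 unfolding of T (rows indexed by k, columns by (i,j) = (1,1), (1,2), (1,3), (2,1), (2,2), (2,3), (3,1), (3,2), (3,3)) is [[6, -6, 6, 6, -6, 6, -6, 6, -6], [-4, 4, -2, 6, -6, 3, -6, 6, -3], [-26, 26, -22, -6, 6, -12, 6, -6, 12]].
There the 2×2 minor on rows k ∈ {1, 2}, columns (i,j) ∈ {(1,1), (1,3)} is det [[6, 6], [-4, -2]] = 12 ≠ 0, so this unfolding has rank ≥ 2; CP rank is at least every unfolding rank, so rank(T) ≥ 2.
In particular rank(T) ≥ 2 > 1, so T is not rank-1.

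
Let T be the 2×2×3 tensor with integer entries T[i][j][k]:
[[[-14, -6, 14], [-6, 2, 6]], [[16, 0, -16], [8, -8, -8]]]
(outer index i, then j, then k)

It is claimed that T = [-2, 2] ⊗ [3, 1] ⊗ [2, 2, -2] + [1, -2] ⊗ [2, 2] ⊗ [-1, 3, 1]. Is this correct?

Reconstruct entrywise from the claimed factors. For example, T[1,1,2] = -8 and Σₗ aₗ[1]bₗ[1]cₗ[2] = (2)·(1)·(-2) + (-2)·(2)·(1) = -8; checking all 12 entries, every one matches. The claim holds.

Yes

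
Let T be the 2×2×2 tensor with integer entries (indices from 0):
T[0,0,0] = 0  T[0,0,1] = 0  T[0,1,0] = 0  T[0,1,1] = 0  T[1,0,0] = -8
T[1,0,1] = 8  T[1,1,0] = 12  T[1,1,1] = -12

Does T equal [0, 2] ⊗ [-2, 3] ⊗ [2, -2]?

Yes

Reconstruct entrywise from the claimed factors. For example, T[1,0,0] = -8 and Σₗ aₗ[1]bₗ[0]cₗ[0] = (2)·(-2)·(2) = -8; checking all 8 entries, every one matches. The claim holds.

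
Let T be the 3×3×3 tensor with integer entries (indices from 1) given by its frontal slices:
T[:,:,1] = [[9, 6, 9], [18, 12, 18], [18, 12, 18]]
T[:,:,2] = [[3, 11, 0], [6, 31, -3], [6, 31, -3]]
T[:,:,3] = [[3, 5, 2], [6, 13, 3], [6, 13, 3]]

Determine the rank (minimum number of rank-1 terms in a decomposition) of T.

2

Lower bound: the mode-2 unfolding of T (rows indexed by j, columns by (i,k) = (1,1), (1,2), (1,3), (2,1), (2,2), (2,3), (3,1), (3,2), (3,3)) is [[9, 3, 3, 18, 6, 6, 18, 6, 6], [6, 11, 5, 12, 31, 13, 12, 31, 13], [9, 0, 2, 18, -3, 3, 18, -3, 3]].
There the 2×2 minor on rows j ∈ {1, 2}, columns (i,k) ∈ {(1,1), (1,2)} is det [[9, 3], [6, 11]] = 81 ≠ 0, so this unfolding has rank ≥ 2; CP rank is at least every unfolding rank, so rank(T) ≥ 2. (Unfolding ranks only ever bound the CP rank from below — rank(T) can be strictly larger than all of them — so the matching upper bound has to come from an explicit 2-term decomposition.)
Upper bound — finding two terms. Write S_k = T[:,:,k] for the frontal slices: S₁ = [[9, 6, 9], [18, 12, 18], [18, 12, 18]], S₂ = [[3, 11, 0], [6, 31, -3], [6, 31, -3]], S₃ = [[3, 5, 2], [6, 13, 3], [6, 13, 3]].
If T = a₁ ∘ b₁ ∘ c₁ + a₂ ∘ b₂ ∘ c₂ then each S_k = c₁[k]·a₁b₁ᵀ + c₂[k]·a₂b₂ᵀ. S₁ and S₂ are linearly independent, so a₁b₁ᵀ and a₂b₂ᵀ must span the same plane of matrices: they are the rank-1 matrices of the form x·S₁ + y·S₂.
The 2×2 minor of x·S₁ + y·S₂ on rows {1,2}, columns {1,2} is 81·xy + 27·y² = 27·(y)(3·x + y), vanishing at (x:y) = (1:0) and (1:-3).
M₁ = S₁ = [[9, 6, 9], [18, 12, 18], [18, 12, 18]] = 3·[1, 2, 2][3, 2, 3]ᵀ and M₂ = S₁ − 3·S₂ = [[0, -27, 9], [0, -81, 27], [0, -81, 27]] = (-9)·[1, 3, 3][0, 3, -1]ᵀ, so take a₁ = [1, 2, 2], b₁ = [3, 2, 3], a₂ = [1, 3, 3], b₂ = [0, 3, -1].
Each slice is an integer combination of E₁ = a₁b₁ᵀ and E₂ = a₂b₂ᵀ: S₁ = 3·E₁, S₂ = E₁ + 3·E₂, S₃ = E₁ + E₂; reading off coefficients, c₁ = [3, 1, 1] and c₂ = [0, 3, 1].
Hence T = [1, 2, 2] ∘ [3, 2, 3] ∘ [3, 1, 1] + [1, 3, 3] ∘ [0, 3, -1] ∘ [0, 3, 1], so rank(T) ≤ 2.
These bounds meet, so rank(T) = 2.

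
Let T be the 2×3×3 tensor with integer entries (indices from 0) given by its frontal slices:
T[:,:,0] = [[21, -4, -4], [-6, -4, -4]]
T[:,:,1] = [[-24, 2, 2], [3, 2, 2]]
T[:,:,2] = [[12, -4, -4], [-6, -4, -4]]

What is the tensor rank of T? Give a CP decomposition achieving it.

Lower bound: the mode-3 unfolding of T (rows indexed by k, columns by (i,j) = (0,0), (0,1), (0,2), (1,0), (1,1), (1,2)) is [[21, -4, -4, -6, -4, -4], [-24, 2, 2, 3, 2, 2], [12, -4, -4, -6, -4, -4]].
There the 2×2 minor on rows k ∈ {0, 1}, columns (i,j) ∈ {(0,0), (0,1)} is det [[21, -4], [-24, 2]] = -54 ≠ 0, so this unfolding has rank ≥ 2; CP rank is at least every unfolding rank, so rank(T) ≥ 2. (Flattening ranks never certify an upper bound on CP rank; for that we must actually write T with 2 rank-1 terms.)
Upper bound — finding two terms. Write S_k = T[:,:,k] for the frontal slices: S₀ = [[21, -4, -4], [-6, -4, -4]], S₁ = [[-24, 2, 2], [3, 2, 2]], S₂ = [[12, -4, -4], [-6, -4, -4]].
If T = a₁ (x) b₁ (x) c₁ + a₂ (x) b₂ (x) c₂ then each S_k = c₁[k]·a₁b₁ᵀ + c₂[k]·a₂b₂ᵀ. S₀ and S₁ are linearly independent, so a₁b₁ᵀ and a₂b₂ᵀ must span the same plane of matrices: they are the rank-1 matrices of the form x·S₀ + y·S₁.
The 2×2 minor of x·S₀ + y·S₁ on rows {0,1}, columns {0,1} is −108·x² + 162·xy − 54·y² = (-54)·(2·x − y)(x − y), vanishing at (x:y) = (1:2) and (1:1).
M₁ = S₀ + 2·S₁ = [[-27, 0, 0], [0, 0, 0]] = (-27)·[1, 0][1, 0, 0]ᵀ and M₂ = S₀ + S₁ = [[-3, -2, -2], [-3, -2, -2]] = −[1, 1][3, 2, 2]ᵀ, so take a₁ = [1, 0], b₁ = [1, 0, 0], a₂ = [1, 1], b₂ = [3, 2, 2].
Each slice is an integer combination of E₁ = a₁b₁ᵀ and E₂ = a₂b₂ᵀ: S₀ = 27·E₁ − 2·E₂, S₁ = −27·E₁ + E₂, S₂ = 18·E₁ − 2·E₂; reading off coefficients, c₁ = [27, -27, 18] and c₂ = [-2, 1, -2].
Hence T = [1, 0] (x) [1, 0, 0] (x) [27, -27, 18] + [1, 1] (x) [3, 2, 2] (x) [-2, 1, -2], so rank(T) ≤ 2.
These bounds meet, so rank(T) = 2.

rank(T) = 2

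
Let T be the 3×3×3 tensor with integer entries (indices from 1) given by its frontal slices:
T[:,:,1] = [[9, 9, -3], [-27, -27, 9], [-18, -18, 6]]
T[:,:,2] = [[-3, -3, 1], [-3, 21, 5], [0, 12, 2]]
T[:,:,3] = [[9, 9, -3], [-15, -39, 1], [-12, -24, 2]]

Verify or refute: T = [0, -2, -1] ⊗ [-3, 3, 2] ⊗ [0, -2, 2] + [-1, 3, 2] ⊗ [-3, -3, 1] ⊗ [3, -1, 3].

Yes

Reconstruct entrywise from the claimed factors. For example, T[3,1,1] = -18 and Σₗ aₗ[3]bₗ[1]cₗ[1] = (-1)·(-3)·(0) + (2)·(-3)·(3) = -18; checking all 27 entries, every one matches. The claim holds.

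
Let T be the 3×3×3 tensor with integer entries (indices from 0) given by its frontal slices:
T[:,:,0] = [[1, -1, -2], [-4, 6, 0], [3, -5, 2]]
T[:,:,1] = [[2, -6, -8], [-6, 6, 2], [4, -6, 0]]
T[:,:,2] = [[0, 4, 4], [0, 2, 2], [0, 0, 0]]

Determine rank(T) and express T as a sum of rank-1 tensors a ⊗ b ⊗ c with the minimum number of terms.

rank(T) = 3

Lower bound: in the mode-2 unfolding of T (rows indexed by j, columns by (i,k)) the 3×3 minor on rows j ∈ {0, 1, 2}, columns (i,k) ∈ {(0,0), (0,1), (1,0)} is det [[1, 2, -4], [-1, -6, 6], [-2, -8, 0]] = 40 ≠ 0, so that unfolding has rank ≥ 3 and hence rank(T) ≥ 3 (CP rank is at least every unfolding rank, though it can be larger).
Upper bound: T is a sum of 3 rank-1 terms, T = [0, 1, -1] ⊗ [1, -2, 2] ⊗ [-2, -2, 0] + [1, -2, 1] ⊗ [1, -1, -2] ⊗ [1, 2, 0] + [2, 1, 0] ⊗ [0, 1, 1] ⊗ [0, -2, 2] (one valid choice — decompositions are not unique — normalised so each a, b is primitive with positive first nonzero entry; check it by expanding all entries), so rank(T) ≤ 3.
These bounds meet, so rank(T) = 3.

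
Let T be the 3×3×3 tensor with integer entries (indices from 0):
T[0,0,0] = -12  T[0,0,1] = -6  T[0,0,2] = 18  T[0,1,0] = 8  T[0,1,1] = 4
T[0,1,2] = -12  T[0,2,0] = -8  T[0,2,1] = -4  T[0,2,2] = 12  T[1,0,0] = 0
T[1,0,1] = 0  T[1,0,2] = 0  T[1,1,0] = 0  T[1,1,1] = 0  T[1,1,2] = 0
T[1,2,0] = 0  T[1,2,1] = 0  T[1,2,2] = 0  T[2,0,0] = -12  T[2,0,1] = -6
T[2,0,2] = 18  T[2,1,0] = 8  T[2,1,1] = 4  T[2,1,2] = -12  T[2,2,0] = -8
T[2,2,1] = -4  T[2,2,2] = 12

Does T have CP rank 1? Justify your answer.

Yes

If T = a ⊗ b ⊗ c then every fibre of T is a multiple of the corresponding factor, so read the factors off the fibres through the nonzero entry T[0,0,0] = -12.
The mode-1 fibre T[:,0,0] = [-12, 0, -12] gives a = [1, 0, 1] (primitive direction); the mode-2 fibre T[0,:,0] = [-12, 8, -8] gives b = [3, -2, 2]; then c[k] = T[0,0,k] / (a[0]·b[0]) = [-12, -6, 18] / 3 = [-4, -2, 6].
Expanding [1, 0, 1] ⊗ [3, -2, 2] ⊗ [-4, -2, 6] reproduces all 27 entries of T, so T = [1, 0, 1] ⊗ [3, -2, 2] ⊗ [-4, -2, 6] and rank(T) ≤ 1.
Equivalently every frontal slice T[:,:,k] is c[k] times the rank-1 matrix [1, 0, 1] ⊗ [3, -2, 2]. So T has rank 1 (it is nonzero).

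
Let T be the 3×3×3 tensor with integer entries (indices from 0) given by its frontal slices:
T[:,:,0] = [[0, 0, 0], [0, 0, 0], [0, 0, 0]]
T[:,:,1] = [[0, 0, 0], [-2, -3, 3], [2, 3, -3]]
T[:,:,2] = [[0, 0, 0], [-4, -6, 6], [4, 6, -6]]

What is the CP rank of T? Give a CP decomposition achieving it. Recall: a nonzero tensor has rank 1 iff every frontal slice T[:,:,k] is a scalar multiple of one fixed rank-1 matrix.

Lower bound: T ≠ 0 (e.g. T[1,0,1] = -2), so rank(T) ≥ 1.
Upper bound: if T = a (x) b (x) c then every fibre of T is a multiple of the corresponding factor, so read the factors off the fibres through the nonzero entry T[1,0,1] = -2.
The mode-1 fibre T[:,0,1] = [0, -2, 2] gives a = [0, 1, -1] (primitive direction); the mode-2 fibre T[1,:,1] = [-2, -3, 3] gives b = [2, 3, -3]; then c[k] = T[1,0,k] / (a[1]·b[0]) = [0, -2, -4] / 2 = [0, -1, -2].
Expanding [0, 1, -1] (x) [2, 3, -3] (x) [0, -1, -2] reproduces all 27 entries of T, so T = [0, 1, -1] (x) [2, 3, -3] (x) [0, -1, -2] and rank(T) ≤ 1.
These bounds meet, so rank(T) = 1.

rank(T) = 1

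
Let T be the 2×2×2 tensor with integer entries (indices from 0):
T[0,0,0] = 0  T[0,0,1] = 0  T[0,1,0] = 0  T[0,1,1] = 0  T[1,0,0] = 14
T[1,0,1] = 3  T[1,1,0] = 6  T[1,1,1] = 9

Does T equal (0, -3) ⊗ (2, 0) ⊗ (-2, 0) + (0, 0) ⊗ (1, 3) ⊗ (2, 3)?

No

Reconstruct entry (1,0,0) from the claimed factors: Σₗ aₗ[1]bₗ[0]cₗ[0] = (-3)·(2)·(-2) + (0)·(1)·(2) = 12, but T[1,0,0] = 14. The claim is false.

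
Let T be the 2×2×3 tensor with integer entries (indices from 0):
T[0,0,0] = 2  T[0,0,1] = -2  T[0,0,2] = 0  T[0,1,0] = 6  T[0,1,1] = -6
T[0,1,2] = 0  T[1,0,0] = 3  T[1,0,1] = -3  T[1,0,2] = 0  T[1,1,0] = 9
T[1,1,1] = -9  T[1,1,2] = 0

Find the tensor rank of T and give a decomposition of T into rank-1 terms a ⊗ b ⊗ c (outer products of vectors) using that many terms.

rank(T) = 1

Lower bound: T ≠ 0 (e.g. T[0,0,0] = 2), so rank(T) ≥ 1.
Upper bound: if T = a ⊗ b ⊗ c then every fibre of T is a multiple of the corresponding factor, so read the factors off the fibres through the nonzero entry T[0,0,0] = 2.
The mode-1 fibre T[:,0,0] = [2, 3] gives a = (2, 3) (primitive direction); the mode-2 fibre T[0,:,0] = [2, 6] gives b = (1, 3); then c[k] = T[0,0,k] / (a[0]·b[0]) = [2, -2, 0] / 2 = (1, -1, 0).
Expanding (2, 3) ⊗ (1, 3) ⊗ (1, -1, 0) reproduces all 12 entries of T, so T = (2, 3) ⊗ (1, 3) ⊗ (1, -1, 0) and rank(T) ≤ 1.
These bounds meet, so rank(T) = 1.
Check entry T[0,0,0] = 2: (2)·(1)·(1) = 2.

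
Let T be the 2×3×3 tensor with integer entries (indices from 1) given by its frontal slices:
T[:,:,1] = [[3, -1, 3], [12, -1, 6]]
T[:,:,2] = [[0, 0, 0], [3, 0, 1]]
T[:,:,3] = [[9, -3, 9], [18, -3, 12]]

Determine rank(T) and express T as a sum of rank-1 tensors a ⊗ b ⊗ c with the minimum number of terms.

Lower bound: the mode-1 unfolding of T (rows indexed by i, columns by (j,k) = (1,1), (1,2), (1,3), (2,1), (2,2), (2,3), (3,1), (3,2), (3,3)) is [[3, 0, 9, -1, 0, -3, 3, 0, 9], [12, 3, 18, -1, 0, -3, 6, 1, 12]].
There the 2×2 minor on rows i ∈ {1, 2}, columns (j,k) ∈ {(1,1), (1,2)} is det [[3, 0], [12, 3]] = 9 ≠ 0, so this unfolding has rank ≥ 2; CP rank is at least every unfolding rank, so rank(T) ≥ 2. (Flattening ranks never certify an upper bound on CP rank; for that we must actually write T with 2 rank-1 terms.)
Upper bound — finding two terms. Write S_k = T[:,:,k] for the frontal slices: S₁ = [[3, -1, 3], [12, -1, 6]], S₂ = [[0, 0, 0], [3, 0, 1]], S₃ = [[9, -3, 9], [18, -3, 12]].
If T = a₁ ⊗ b₁ ⊗ c₁ + a₂ ⊗ b₂ ⊗ c₂ then each S_k = c₁[k]·a₁b₁ᵀ + c₂[k]·a₂b₂ᵀ. S₁ and S₂ are linearly independent, so a₁b₁ᵀ and a₂b₂ᵀ must span the same plane of matrices: they are the rank-1 matrices of the form x·S₁ + y·S₂.
The 2×2 minor of x·S₁ + y·S₂ on rows {1,2}, columns {1,2} is 9·x² + 3·xy = 3·(3·x + y)(x), vanishing at (x:y) = (1:-3) and (0:1).
M₁ = S₁ − 3·S₂ = [[3, -1, 3], [3, -1, 3]] = [1, 1][3, -1, 3]ᵀ and M₂ = S₂ = [[0, 0, 0], [3, 0, 1]] = [0, 1][3, 0, 1]ᵀ, so take a₁ = [1, 1], b₁ = [3, -1, 3], a₂ = [0, 1], b₂ = [3, 0, 1].
Each slice is an integer combination of E₁ = a₁b₁ᵀ and E₂ = a₂b₂ᵀ: S₁ = E₁ + 3·E₂, S₂ = E₂, S₃ = 3·E₁ + 3·E₂; reading off coefficients, c₁ = [1, 0, 3] and c₂ = [3, 1, 3].
Hence T = [1, 1] ⊗ [3, -1, 3] ⊗ [1, 0, 3] + [0, 1] ⊗ [3, 0, 1] ⊗ [3, 1, 3], so rank(T) ≤ 2.
These bounds meet, so rank(T) = 2.
Check entry T[2,3,3] = 12: (1)·(3)·(3) + (1)·(1)·(3) = 12.

rank(T) = 2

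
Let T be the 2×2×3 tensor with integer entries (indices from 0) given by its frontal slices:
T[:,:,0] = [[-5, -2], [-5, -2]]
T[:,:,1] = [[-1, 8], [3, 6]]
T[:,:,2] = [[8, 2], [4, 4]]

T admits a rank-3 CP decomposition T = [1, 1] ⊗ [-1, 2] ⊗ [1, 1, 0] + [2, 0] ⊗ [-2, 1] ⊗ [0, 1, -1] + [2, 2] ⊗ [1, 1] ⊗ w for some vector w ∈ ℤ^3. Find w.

Subtract the known terms from T to get the rank-1 residual R = [2, 2] ⊗ [1, 1] ⊗ w, so R[i,j,k] = a[i]·b[j]·w[k]. Pick indices with nonzero a[0]·b[0] = (2)·(1) = 2. Only the fibre through (0,0,·) is needed: R[0,0,:] = T[0,0,:] − Σₗ aₗ[0]bₗ[0]cₗ = [-5, -1, 8] − (1)·(-1)·[1, 1, 0] − (2)·(-2)·[0, 1, -1] = [-4, 4, 4]. Then w[k] = R[0,0,k] / 2 for each k, giving w = [-4, 4, 4] / 2 = [-2, 2, 2].

w = [-2, 2, 2]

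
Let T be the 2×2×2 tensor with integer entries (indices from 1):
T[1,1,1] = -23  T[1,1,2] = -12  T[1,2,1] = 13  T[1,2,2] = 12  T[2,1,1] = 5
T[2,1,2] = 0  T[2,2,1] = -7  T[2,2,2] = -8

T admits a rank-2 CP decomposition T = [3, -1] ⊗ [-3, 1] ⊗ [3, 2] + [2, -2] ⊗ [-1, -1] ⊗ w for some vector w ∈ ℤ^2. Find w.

Subtract the known terms from T to get the rank-1 residual R = [2, -2] ⊗ [-1, -1] ⊗ w, so R[i,j,k] = a[i]·b[j]·w[k]. Pick indices with nonzero a[1]·b[1] = (2)·(-1) = -2. Only the fibre through (1,1,·) is needed: R[1,1,:] = T[1,1,:] − Σₗ aₗ[1]bₗ[1]cₗ = [-23, -12] − (3)·(-3)·[3, 2] = [4, 6]. Then w[k] = R[1,1,k] / -2 for each k, giving w = [4, 6] / -2 = [-2, -3].

w = [-2, -3]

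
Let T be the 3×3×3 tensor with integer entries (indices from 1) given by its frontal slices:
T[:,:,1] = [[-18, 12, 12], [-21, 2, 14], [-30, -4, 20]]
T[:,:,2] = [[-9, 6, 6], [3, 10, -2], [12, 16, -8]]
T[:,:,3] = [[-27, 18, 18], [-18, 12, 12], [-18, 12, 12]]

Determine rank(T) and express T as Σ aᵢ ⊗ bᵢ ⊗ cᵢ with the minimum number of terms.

Lower bound: the mode-1 unfolding of T (rows indexed by i, columns by (j,k) = (1,1), (1,2), (1,3), (2,1), (2,2), (2,3), (3,1), (3,2), (3,3)) is [[-18, -9, -27, 12, 6, 18, 12, 6, 18], [-21, 3, -18, 2, 10, 12, 14, -2, 12], [-30, 12, -18, -4, 16, 12, 20, -8, 12]].
There the 2×2 minor on rows i ∈ {1, 2}, columns (j,k) ∈ {(1,1), (1,2)} is det [[-18, -9], [-21, 3]] = -243 ≠ 0, so this unfolding has rank ≥ 2; CP rank is at least every unfolding rank, so rank(T) ≥ 2. (Unfolding ranks only ever bound the CP rank from below — rank(T) can be strictly larger than all of them — so the matching upper bound has to come from an explicit 2-term decomposition.)
Upper bound — finding two terms. Write S_k = T[:,:,k] for the frontal slices: S₁ = [[-18, 12, 12], [-21, 2, 14], [-30, -4, 20]], S₂ = [[-9, 6, 6], [3, 10, -2], [12, 16, -8]], S₃ = [[-27, 18, 18], [-18, 12, 12], [-18, 12, 12]].
If T = a₁ ⊗ b₁ ⊗ c₁ + a₂ ⊗ b₂ ⊗ c₂ then each S_k = c₁[k]·a₁b₁ᵀ + c₂[k]·a₂b₂ᵀ. S₁ and S₂ are linearly independent, so a₁b₁ᵀ and a₂b₂ᵀ must span the same plane of matrices: they are the rank-1 matrices of the form x·S₁ + y·S₂.
The 2×2 minor of x·S₁ + y·S₂ on rows {1,2}, columns {1,2} is 216·x² − 108·xy − 108·y² = 108·(x − y)(2·x + y), vanishing at (x:y) = (1:1) and (1:-2).
M₁ = S₁ + S₂ = [[-27, 18, 18], [-18, 12, 12], [-18, 12, 12]] = (-3)·(3, 2, 2)(3, -2, -2)ᵀ and M₂ = S₁ − 2·S₂ = [[0, 0, 0], [-27, -18, 18], [-54, -36, 36]] = (-9)·(0, 1, 2)(3, 2, -2)ᵀ, so take a₁ = (3, 2, 2), b₁ = (3, -2, -2), a₂ = (0, 1, 2), b₂ = (3, 2, -2).
Each slice is an integer combination of E₁ = a₁b₁ᵀ and E₂ = a₂b₂ᵀ: S₁ = −2·E₁ − 3·E₂, S₂ = −E₁ + 3·E₂, S₃ = −3·E₁; reading off coefficients, c₁ = (-2, -1, -3) and c₂ = (-3, 3, 0).
Hence T = (3, 2, 2) ⊗ (3, -2, -2) ⊗ (-2, -1, -3) + (0, 1, 2) ⊗ (3, 2, -2) ⊗ (-3, 3, 0), so rank(T) ≤ 2.
These bounds meet, so rank(T) = 2.

rank(T) = 2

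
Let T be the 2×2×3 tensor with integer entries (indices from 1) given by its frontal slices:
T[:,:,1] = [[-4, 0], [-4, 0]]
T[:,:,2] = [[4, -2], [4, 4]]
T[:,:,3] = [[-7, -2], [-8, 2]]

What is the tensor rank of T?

3

Lower bound: the mode-3 unfolding of T (rows indexed by k, columns by (i,j) = (1,1), (1,2), (2,1), (2,2)) is [[-4, 0, -4, 0], [4, -2, 4, 4], [-7, -2, -8, 2]].
There the 3×3 minor on rows k ∈ {1, 2, 3}, columns (i,j) ∈ {(1,1), (1,2), (2,1)} is det [[-4, 0, -4], [4, -2, 4], [-7, -2, -8]] = -8 ≠ 0, so this unfolding has rank ≥ 3; CP rank is at least every unfolding rank, so rank(T) ≥ 3. (Unfolding ranks only ever bound the CP rank from below — rank(T) can be strictly larger than all of them — so the matching upper bound has to come from an explicit 3-term decomposition.)
Upper bound: T is a sum of 3 rank-1 terms, T = (1, -2) ⊗ (0, 1) ⊗ (0, -2, -1) + (1, 0) ⊗ (1, -1) ⊗ (0, 0, 1) + (1, 1) ⊗ (1, 0) ⊗ (-4, 4, -8) (one valid choice — decompositions are not unique — normalised so each a, b is primitive with positive first nonzero entry; check it by expanding all entries), so rank(T) ≤ 3.
These bounds meet, so rank(T) = 3.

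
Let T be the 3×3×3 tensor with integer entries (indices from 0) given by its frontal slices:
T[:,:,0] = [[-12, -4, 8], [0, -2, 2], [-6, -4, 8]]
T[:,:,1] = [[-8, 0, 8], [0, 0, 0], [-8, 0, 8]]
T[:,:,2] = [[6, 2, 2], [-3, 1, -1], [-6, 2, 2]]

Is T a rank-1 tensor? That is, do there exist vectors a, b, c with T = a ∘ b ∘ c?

No

The mode-2 unfolding of T (rows indexed by j, columns by (i,k) = (0,0), (0,1), (0,2), (1,0), (1,1), (1,2), (2,0), (2,1), (2,2)) is [[-12, -8, 6, 0, 0, -3, -6, -8, -6], [-4, 0, 2, -2, 0, 1, -4, 0, 2], [8, 8, 2, 2, 0, -1, 8, 8, 2]].
There the 3×3 minor on rows j ∈ {0, 1, 2}, columns (i,k) ∈ {(0,0), (0,1), (0,2)} is det [[-12, -8, 6], [-4, 0, 2], [8, 8, 2]] = -192 ≠ 0, so this unfolding has rank ≥ 3; CP rank is at least every unfolding rank, so rank(T) ≥ 3.
In particular rank(T) ≥ 3 > 1, so T is not rank-1.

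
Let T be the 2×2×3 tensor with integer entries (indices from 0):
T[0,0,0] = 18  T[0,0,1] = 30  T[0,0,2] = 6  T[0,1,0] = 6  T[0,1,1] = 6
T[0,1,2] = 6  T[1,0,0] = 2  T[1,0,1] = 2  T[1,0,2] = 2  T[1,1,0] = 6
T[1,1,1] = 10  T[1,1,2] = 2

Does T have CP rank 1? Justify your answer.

No

The mode-2 unfolding of T (rows indexed by j, columns by (i,k) = (0,0), (0,1), (0,2), (1,0), (1,1), (1,2)) is [[18, 30, 6, 2, 2, 2], [6, 6, 6, 6, 10, 2]].
There the 2×2 minor on rows j ∈ {0, 1}, columns (i,k) ∈ {(0,0), (0,1)} is det [[18, 30], [6, 6]] = -72 ≠ 0, so this unfolding has rank ≥ 2; CP rank is at least every unfolding rank, so rank(T) ≥ 2.
In particular rank(T) ≥ 2 > 1, so T is not rank-1.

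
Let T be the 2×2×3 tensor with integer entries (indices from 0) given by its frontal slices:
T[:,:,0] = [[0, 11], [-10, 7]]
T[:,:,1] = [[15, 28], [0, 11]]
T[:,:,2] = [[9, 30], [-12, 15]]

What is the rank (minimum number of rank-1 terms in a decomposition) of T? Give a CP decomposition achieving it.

Lower bound: in the mode-2 unfolding of T (rows indexed by j, columns by (i,k)) the 2×2 minor on rows j ∈ {0, 1}, columns (i,k) ∈ {(0,0), (0,1)} is det [[0, 15], [11, 28]] = -165 ≠ 0, so that unfolding has rank ≥ 2 and hence rank(T) ≥ 2 (CP rank is at least every unfolding rank, though it can be larger).
Upper bound: with S_k = T[:,:,k], the two rank-1 terms a₁b₁ᵀ, a₂b₂ᵀ are the rank-1 members of the pencil x·S₀ + y·S₁.
det(x·S₀ + y·S₁) is 110·x² + 385·xy + 165·y² = 55·(x + 3·y)(2·x + y), vanishing at (x:y) = (3:-1) and (1:-2).
M₁ = 3·S₀ − S₁ = [[-15, 5], [-30, 10]] = (-5)·[1, 2][3, -1]ᵀ and M₂ = S₀ − 2·S₁ = [[-30, -45], [-10, -15]] = (-5)·[3, 1][2, 3]ᵀ, so take a₁ = [1, 2], b₁ = [3, -1], a₂ = [3, 1], b₂ = [2, 3].
Each slice is an integer combination of E₁ = a₁b₁ᵀ and E₂ = a₂b₂ᵀ: S₀ = −2·E₁ + E₂, S₁ = −E₁ + 3·E₂, S₂ = −3·E₁ + 3·E₂; reading off coefficients, c₁ = [-2, -1, -3] and c₂ = [1, 3, 3].
Hence T = [1, 2] ⊗ [3, -1] ⊗ [-2, -1, -3] + [3, 1] ⊗ [2, 3] ⊗ [1, 3, 3], so rank(T) ≤ 2.
These bounds meet, so rank(T) = 2.

rank(T) = 2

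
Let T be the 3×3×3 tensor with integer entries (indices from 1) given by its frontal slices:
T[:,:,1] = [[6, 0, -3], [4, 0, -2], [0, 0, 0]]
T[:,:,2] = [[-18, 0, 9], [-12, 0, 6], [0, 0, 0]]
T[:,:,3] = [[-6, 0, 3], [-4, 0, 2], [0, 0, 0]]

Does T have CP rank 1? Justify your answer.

Yes

If T = a ⊗ b ⊗ c then every fibre of T is a multiple of the corresponding factor, so read the factors off the fibres through the nonzero entry T[1,1,1] = 6.
The mode-1 fibre T[:,1,1] = [6, 4, 0] gives a = [3, 2, 0] (primitive direction); the mode-2 fibre T[1,:,1] = [6, 0, -3] gives b = [2, 0, -1]; then c[k] = T[1,1,k] / (a[1]·b[1]) = [6, -18, -6] / 6 = [1, -3, -1].
Expanding [3, 2, 0] ⊗ [2, 0, -1] ⊗ [1, -3, -1] reproduces all 27 entries of T, so T = [3, 2, 0] ⊗ [2, 0, -1] ⊗ [1, -3, -1] and rank(T) ≤ 1.
Equivalently every frontal slice T[:,:,k] is c[k] times the rank-1 matrix [3, 2, 0] ⊗ [2, 0, -1]. So T has rank 1 (it is nonzero).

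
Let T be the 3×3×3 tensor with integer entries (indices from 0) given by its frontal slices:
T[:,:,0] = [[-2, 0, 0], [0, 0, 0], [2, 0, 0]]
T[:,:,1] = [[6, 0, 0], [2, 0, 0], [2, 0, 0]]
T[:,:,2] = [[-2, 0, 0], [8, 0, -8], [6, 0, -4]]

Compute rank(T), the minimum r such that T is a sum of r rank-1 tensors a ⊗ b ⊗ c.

3

Lower bound: the mode-3 unfolding of T (rows indexed by k, columns by (i,j) = (0,0), (0,1), (0,2), (1,0), (1,1), (1,2), (2,0), (2,1), (2,2)) is [[-2, 0, 0, 0, 0, 0, 2, 0, 0], [6, 0, 0, 2, 0, 0, 2, 0, 0], [-2, 0, 0, 8, 0, -8, 6, 0, -4]].
There the 3×3 minor on rows k ∈ {0, 1, 2}, columns (i,j) ∈ {(0,0), (1,0), (1,2)} is det [[-2, 0, 0], [6, 2, 0], [-2, 8, -8]] = 32 ≠ 0, so this unfolding has rank ≥ 3; CP rank is at least every unfolding rank, so rank(T) ≥ 3. (This is only a lower bound: in general the CP rank may exceed every unfolding rank, so we still need to exhibit 3 rank-1 terms summing to T.)
Upper bound: T is a sum of 3 rank-1 terms, T = [0, 2, 1] ⊗ [1, 0, -1] ⊗ [0, 0, 4] + [1, 0, -1] ⊗ [1, 0, 0] ⊗ [-2, 2, -2] + [2, 1, 2] ⊗ [1, 0, 0] ⊗ [0, 2, 0] (one valid choice — decompositions are not unique — normalised so each a, b is primitive with positive first nonzero entry; check it by expanding all entries), so rank(T) ≤ 3.
These bounds meet, so rank(T) = 3.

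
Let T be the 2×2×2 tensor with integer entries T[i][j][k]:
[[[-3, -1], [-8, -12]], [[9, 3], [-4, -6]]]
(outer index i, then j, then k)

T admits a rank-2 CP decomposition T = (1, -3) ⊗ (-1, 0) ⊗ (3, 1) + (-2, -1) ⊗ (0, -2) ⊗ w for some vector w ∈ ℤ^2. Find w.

w = (-2, -3)

Subtract the known terms from T to get the rank-1 residual R = (-2, -1) ⊗ (0, -2) ⊗ w, so R[i,j,k] = a[i]·b[j]·w[k]. Pick indices with nonzero a[0]·b[1] = (-2)·(-2) = 4. Only the fibre through (0,1,·) is needed: R[0,1,:] = T[0,1,:] − Σₗ aₗ[0]bₗ[1]cₗ = [-8, -12] − (1)·(0)·(3, 1) = [-8, -12]. Then w[k] = R[0,1,k] / 4 for each k, giving w = [-8, -12] / 4 = (-2, -3).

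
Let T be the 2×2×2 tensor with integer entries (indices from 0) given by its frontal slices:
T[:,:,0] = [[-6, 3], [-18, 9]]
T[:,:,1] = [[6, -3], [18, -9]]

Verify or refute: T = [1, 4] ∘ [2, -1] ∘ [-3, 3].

Reconstruct entry (1,0,0) from the claimed factors: Σₗ aₗ[1]bₗ[0]cₗ[0] = (4)·(2)·(-3) = -24, but T[1,0,0] = -18. The claim is false.

No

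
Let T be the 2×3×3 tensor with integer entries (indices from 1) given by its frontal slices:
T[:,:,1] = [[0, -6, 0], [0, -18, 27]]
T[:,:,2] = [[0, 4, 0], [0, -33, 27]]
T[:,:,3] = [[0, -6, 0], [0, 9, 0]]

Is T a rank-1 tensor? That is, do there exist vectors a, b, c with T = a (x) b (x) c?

No

The mode-2 unfolding of T (rows indexed by j, columns by (i,k) = (1,1), (1,2), (1,3), (2,1), (2,2), (2,3)) is [[0, 0, 0, 0, 0, 0], [-6, 4, -6, -18, -33, 9], [0, 0, 0, 27, 27, 0]].
There the 2×2 minor on rows j ∈ {2, 3}, columns (i,k) ∈ {(1,1), (2,1)} is det [[-6, -18], [0, 27]] = -162 ≠ 0, so this unfolding has rank ≥ 2; CP rank is at least every unfolding rank, so rank(T) ≥ 2.
In particular rank(T) ≥ 2 > 1, so T is not rank-1.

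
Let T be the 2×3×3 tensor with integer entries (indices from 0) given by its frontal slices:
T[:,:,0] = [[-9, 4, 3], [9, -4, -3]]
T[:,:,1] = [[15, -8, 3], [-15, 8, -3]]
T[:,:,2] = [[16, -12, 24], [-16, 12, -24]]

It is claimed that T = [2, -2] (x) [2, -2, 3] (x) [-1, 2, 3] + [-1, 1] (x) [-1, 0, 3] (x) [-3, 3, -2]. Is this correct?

Reconstruct entry (0,0,0) from the claimed factors: Σₗ aₗ[0]bₗ[0]cₗ[0] = (2)·(2)·(-1) + (-1)·(-1)·(-3) = -7, but T[0,0,0] = -9. The claim is false.

No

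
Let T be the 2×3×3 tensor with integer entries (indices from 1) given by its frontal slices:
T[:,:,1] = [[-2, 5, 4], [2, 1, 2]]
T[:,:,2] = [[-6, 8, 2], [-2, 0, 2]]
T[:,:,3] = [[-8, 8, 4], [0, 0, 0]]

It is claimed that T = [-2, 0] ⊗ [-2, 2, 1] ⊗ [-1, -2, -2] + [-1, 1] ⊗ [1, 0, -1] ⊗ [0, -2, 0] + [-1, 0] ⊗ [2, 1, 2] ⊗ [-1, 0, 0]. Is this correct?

Reconstruct entry (2,1,1) from the claimed factors: Σₗ aₗ[2]bₗ[1]cₗ[1] = (0)·(-2)·(-1) + (1)·(1)·(0) + (0)·(2)·(-1) = 0, but T[2,1,1] = 2. The claim is false.

No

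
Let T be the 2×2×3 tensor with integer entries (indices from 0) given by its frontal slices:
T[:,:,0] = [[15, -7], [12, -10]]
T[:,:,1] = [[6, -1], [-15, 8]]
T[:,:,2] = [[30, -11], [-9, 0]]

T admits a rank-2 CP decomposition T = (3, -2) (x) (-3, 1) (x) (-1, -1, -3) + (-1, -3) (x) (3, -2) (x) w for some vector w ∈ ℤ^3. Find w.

Subtract the known terms from T to get the rank-1 residual R = (-1, -3) (x) (3, -2) (x) w, so R[i,j,k] = a[i]·b[j]·w[k]. Pick indices with nonzero a[0]·b[0] = (-1)·(3) = -3. Only the fibre through (0,0,·) is needed: R[0,0,:] = T[0,0,:] − Σₗ aₗ[0]bₗ[0]cₗ = [15, 6, 30] − (3)·(-3)·(-1, -1, -3) = [6, -3, 3]. Then w[k] = R[0,0,k] / -3 for each k, giving w = [6, -3, 3] / -3 = (-2, 1, -1).

w = (-2, 1, -1)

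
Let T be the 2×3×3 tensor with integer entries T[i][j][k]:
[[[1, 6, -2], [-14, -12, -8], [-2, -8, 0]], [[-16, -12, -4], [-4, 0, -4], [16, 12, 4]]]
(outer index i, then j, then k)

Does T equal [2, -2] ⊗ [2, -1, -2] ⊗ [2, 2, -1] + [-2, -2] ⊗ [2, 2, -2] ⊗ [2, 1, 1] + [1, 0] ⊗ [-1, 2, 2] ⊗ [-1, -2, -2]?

Reconstruct entry (0,0,2) from the claimed factors: Σₗ aₗ[0]bₗ[0]cₗ[2] = (2)·(2)·(-1) + (-2)·(2)·(1) + (1)·(-1)·(-2) = -6, but T[0,0,2] = -2. The claim is false.

No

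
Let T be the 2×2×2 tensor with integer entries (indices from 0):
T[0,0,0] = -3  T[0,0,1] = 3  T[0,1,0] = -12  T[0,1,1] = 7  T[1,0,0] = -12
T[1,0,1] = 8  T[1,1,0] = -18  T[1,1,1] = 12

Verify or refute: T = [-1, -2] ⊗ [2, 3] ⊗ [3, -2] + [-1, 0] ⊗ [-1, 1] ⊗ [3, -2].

Reconstruct entry (0,0,1) from the claimed factors: Σₗ aₗ[0]bₗ[0]cₗ[1] = (-1)·(2)·(-2) + (-1)·(-1)·(-2) = 2, but T[0,0,1] = 3. The claim is false.

No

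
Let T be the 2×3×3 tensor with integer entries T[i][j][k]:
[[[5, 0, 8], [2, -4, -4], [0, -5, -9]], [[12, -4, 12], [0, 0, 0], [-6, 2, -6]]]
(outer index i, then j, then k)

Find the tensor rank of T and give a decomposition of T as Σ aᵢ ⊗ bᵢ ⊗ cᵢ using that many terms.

Lower bound: the mode-2 unfolding of T (rows indexed by j, columns by (i,k) = (0,0), (0,1), (0,2), (1,0), (1,1), (1,2)) is [[5, 0, 8, 12, -4, 12], [2, -4, -4, 0, 0, 0], [0, -5, -9, -6, 2, -6]].
There the 2×2 minor on rows j ∈ {0, 1}, columns (i,k) ∈ {(0,0), (0,1)} is det [[5, 0], [2, -4]] = -20 ≠ 0, so this unfolding has rank ≥ 2; CP rank is at least every unfolding rank, so rank(T) ≥ 2. (Unfolding ranks only ever bound the CP rank from below — rank(T) can be strictly larger than all of them — so the matching upper bound has to come from an explicit 2-term decomposition.)
Upper bound — finding two terms. Write S_k = T[:,:,k] for the frontal slices: S₀ = [[5, 2, 0], [12, 0, -6]], S₁ = [[0, -4, -5], [-4, 0, 2]], S₂ = [[8, -4, -9], [12, 0, -6]].
If T = a₁ ⊗ b₁ ⊗ c₁ + a₂ ⊗ b₂ ⊗ c₂ then each S_k = c₁[k]·a₁b₁ᵀ + c₂[k]·a₂b₂ᵀ. S₀ and S₁ are linearly independent, so a₁b₁ᵀ and a₂b₂ᵀ must span the same plane of matrices: they are the rank-1 matrices of the form x·S₀ + y·S₁.
The 2×2 minor of x·S₀ + y·S₁ on rows {0,1}, columns {0,1} is −24·x² + 56·xy − 16·y² = (-8)·(x − 2·y)(3·x − y), vanishing at (x:y) = (2:1) and (1:3).
M₁ = 2·S₀ + S₁ = [[10, 0, -5], [20, 0, -10]] = 5·[1, 2][2, 0, -1]ᵀ and M₂ = S₀ + 3·S₁ = [[5, -10, -15], [0, 0, 0]] = 5·[1, 0][1, -2, -3]ᵀ, so take a₁ = [1, 2], b₁ = [2, 0, -1], a₂ = [1, 0], b₂ = [1, -2, -3].
Each slice is an integer combination of E₁ = a₁b₁ᵀ and E₂ = a₂b₂ᵀ: S₀ = 3·E₁ − E₂, S₁ = −E₁ + 2·E₂, S₂ = 3·E₁ + 2·E₂; reading off coefficients, c₁ = [3, -1, 3] and c₂ = [-1, 2, 2].
Hence T = [1, 2] ⊗ [2, 0, -1] ⊗ [3, -1, 3] + [1, 0] ⊗ [1, -2, -3] ⊗ [-1, 2, 2], so rank(T) ≤ 2.
These bounds meet, so rank(T) = 2.

rank(T) = 2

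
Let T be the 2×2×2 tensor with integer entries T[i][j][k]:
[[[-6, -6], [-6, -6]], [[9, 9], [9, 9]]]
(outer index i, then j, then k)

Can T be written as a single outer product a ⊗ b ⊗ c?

If T = a ⊗ b ⊗ c then every fibre of T is a multiple of the corresponding factor, so read the factors off the fibres through the nonzero entry T[0,0,0] = -6.
The mode-1 fibre T[:,0,0] = [-6, 9] gives a = (2, -3) (primitive direction); the mode-2 fibre T[0,:,0] = [-6, -6] gives b = (1, 1); then c[k] = T[0,0,k] / (a[0]·b[0]) = [-6, -6] / 2 = (-3, -3).
Expanding (2, -3) ⊗ (1, 1) ⊗ (-3, -3) reproduces all 8 entries of T, so T = (2, -3) ⊗ (1, 1) ⊗ (-3, -3) and rank(T) ≤ 1.
Equivalently every frontal slice T[:,:,k] is c[k] times the rank-1 matrix (2, -3) ⊗ (1, 1). So T has rank 1 (it is nonzero).

Yes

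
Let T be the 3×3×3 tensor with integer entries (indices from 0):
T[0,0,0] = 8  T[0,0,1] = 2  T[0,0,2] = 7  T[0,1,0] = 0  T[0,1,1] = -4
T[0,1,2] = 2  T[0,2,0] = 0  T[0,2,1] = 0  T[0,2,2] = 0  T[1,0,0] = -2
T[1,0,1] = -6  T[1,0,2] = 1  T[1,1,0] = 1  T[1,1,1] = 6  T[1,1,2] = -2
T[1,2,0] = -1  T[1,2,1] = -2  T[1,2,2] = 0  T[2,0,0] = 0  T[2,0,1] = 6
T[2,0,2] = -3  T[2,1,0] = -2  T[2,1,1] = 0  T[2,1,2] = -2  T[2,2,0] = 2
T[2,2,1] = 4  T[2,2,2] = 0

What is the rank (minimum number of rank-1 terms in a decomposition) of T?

Lower bound: the mode-1 unfolding of T (rows indexed by i, columns by (j,k) = (0,0), (0,1), (0,2), (1,0), (1,1), (1,2), (2,0), (2,1), (2,2)) is [[8, 2, 7, 0, -4, 2, 0, 0, 0], [-2, -6, 1, 1, 6, -2, -1, -2, 0], [0, 6, -3, -2, 0, -2, 2, 4, 0]].
There the 3×3 minor on rows i ∈ {0, 1, 2}, columns (j,k) ∈ {(0,0), (0,1), (1,0)} is det [[8, 2, 0], [-2, -6, 1], [0, 6, -2]] = 40 ≠ 0, so this unfolding has rank ≥ 3; CP rank is at least every unfolding rank, so rank(T) ≥ 3. (This is only a lower bound: in general the CP rank may exceed every unfolding rank, so we still need to exhibit 3 rank-1 terms summing to T.)
Upper bound: T is a sum of 3 rank-1 terms, T = (0, 1, -2) ⊗ (2, -1, 1) ⊗ (-1, -2, 0) + (1, -1, -1) ⊗ (1, -2, 0) ⊗ (0, 2, -1) + (2, 0, -1) ⊗ (1, 0, 0) ⊗ (4, 0, 4) (one valid choice — decompositions are not unique — normalised so each a, b is primitive with positive first nonzero entry; check it by expanding all entries), so rank(T) ≤ 3.
These bounds meet, so rank(T) = 3.

3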